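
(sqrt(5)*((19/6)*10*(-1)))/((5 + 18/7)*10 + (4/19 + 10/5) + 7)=-2527*sqrt(5)/6777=-0.83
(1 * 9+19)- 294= -266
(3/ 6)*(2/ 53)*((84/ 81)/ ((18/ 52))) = 728/ 12879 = 0.06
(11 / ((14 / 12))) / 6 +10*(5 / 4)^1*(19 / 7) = 71 / 2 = 35.50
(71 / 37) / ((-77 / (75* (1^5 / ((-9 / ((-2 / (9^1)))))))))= -3550 / 76923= -0.05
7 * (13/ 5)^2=1183/ 25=47.32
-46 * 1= -46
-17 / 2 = -8.50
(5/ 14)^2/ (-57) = -25/ 11172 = -0.00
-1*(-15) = 15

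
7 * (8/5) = 56/5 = 11.20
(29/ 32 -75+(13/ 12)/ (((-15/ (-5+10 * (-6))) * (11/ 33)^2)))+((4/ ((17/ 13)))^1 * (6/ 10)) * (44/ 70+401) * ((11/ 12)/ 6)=23067841/ 285600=80.77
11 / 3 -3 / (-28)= 317 / 84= 3.77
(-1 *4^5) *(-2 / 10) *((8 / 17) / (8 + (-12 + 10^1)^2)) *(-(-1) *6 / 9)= 4096 / 765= 5.35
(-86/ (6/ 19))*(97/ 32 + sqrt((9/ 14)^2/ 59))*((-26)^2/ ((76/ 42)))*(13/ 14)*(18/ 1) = -82473183/ 16 - 7652151*sqrt(59)/ 413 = -5296891.82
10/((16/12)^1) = 15/2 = 7.50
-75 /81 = -25 /27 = -0.93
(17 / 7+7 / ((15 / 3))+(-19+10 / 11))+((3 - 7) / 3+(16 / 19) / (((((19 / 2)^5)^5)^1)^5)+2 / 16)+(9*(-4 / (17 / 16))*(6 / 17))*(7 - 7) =-18972949102054908618998844657155673871919298257641746943979258853976752066963660835199038636578704592731915856912610022882860429598371233797362261881015458142605554589 / 1226381784433520735643826292118996471304691294801710692361390088848087003747799747582977964182940982006470157313954743380070434032225270960406464410414551807322724440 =-15.47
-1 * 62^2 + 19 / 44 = -169117 / 44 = -3843.57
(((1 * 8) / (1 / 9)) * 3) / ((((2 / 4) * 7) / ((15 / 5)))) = 1296 / 7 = 185.14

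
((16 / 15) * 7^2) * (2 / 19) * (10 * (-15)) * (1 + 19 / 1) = -313600 / 19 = -16505.26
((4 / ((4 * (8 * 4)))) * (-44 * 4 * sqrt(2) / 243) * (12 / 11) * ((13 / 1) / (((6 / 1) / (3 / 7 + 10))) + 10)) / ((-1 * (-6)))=-1369 * sqrt(2) / 10206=-0.19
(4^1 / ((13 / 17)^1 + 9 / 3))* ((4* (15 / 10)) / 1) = 51 / 8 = 6.38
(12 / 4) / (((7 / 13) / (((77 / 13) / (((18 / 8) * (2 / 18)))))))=132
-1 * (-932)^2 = -868624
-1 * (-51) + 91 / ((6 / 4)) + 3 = 344 / 3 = 114.67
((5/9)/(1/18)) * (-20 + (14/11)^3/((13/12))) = -3131320/17303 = -180.97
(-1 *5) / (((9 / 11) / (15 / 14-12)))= 935 / 14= 66.79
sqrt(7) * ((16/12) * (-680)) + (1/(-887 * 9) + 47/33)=125056/87813 - 2720 * sqrt(7)/3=-2397.39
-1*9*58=-522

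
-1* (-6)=6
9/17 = 0.53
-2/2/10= -1/10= -0.10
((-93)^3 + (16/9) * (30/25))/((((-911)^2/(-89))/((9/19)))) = 169549539/4149605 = 40.86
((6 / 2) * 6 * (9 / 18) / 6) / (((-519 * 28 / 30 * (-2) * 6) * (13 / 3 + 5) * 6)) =5 / 1085056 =0.00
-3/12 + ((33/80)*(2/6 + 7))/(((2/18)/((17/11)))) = 1673/40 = 41.82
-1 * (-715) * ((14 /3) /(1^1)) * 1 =10010 /3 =3336.67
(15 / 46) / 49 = 15 / 2254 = 0.01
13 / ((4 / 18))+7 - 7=117 / 2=58.50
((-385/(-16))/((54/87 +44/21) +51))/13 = 234465/6804304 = 0.03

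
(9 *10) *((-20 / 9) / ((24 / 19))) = -475 / 3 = -158.33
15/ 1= 15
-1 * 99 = -99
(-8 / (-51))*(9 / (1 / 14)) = 336 / 17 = 19.76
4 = 4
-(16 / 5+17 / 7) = -197 / 35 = -5.63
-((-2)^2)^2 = -16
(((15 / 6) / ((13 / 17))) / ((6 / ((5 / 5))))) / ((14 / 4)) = 0.16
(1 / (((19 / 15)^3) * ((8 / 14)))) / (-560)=-675 / 438976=-0.00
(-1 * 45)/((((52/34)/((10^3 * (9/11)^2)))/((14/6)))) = -45958.36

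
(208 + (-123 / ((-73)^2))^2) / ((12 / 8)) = 11813698514 / 85194723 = 138.67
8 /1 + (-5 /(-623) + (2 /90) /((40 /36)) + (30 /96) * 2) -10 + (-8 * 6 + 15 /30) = -6086333 /124600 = -48.85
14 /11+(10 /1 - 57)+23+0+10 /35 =-1728 /77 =-22.44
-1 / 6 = -0.17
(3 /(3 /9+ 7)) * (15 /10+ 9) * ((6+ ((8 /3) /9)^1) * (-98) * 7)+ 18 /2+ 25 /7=-1427627 /77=-18540.61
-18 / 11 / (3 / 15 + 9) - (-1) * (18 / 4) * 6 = 6786 / 253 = 26.82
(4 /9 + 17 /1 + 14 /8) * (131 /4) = 90521 /144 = 628.62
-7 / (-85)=7 / 85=0.08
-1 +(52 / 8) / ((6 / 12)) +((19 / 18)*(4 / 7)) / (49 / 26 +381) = 7526968 / 627165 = 12.00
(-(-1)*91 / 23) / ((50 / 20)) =182 / 115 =1.58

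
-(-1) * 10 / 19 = 10 / 19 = 0.53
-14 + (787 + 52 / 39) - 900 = -377 / 3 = -125.67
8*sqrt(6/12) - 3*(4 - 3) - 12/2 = -9 + 4*sqrt(2) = -3.34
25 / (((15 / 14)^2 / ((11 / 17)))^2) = 4648336 / 585225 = 7.94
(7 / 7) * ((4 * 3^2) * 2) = 72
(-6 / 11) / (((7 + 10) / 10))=-60 / 187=-0.32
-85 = -85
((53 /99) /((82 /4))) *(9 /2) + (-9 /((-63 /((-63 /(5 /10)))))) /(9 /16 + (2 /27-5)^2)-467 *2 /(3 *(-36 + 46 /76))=172608700787 /21079297569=8.19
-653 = -653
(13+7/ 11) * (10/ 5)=300/ 11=27.27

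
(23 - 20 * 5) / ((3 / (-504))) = 12936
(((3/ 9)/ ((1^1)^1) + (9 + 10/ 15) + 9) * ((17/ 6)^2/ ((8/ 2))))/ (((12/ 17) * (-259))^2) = 1586899/ 1390991616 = 0.00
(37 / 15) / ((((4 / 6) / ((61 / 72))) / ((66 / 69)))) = 24827 / 8280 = 3.00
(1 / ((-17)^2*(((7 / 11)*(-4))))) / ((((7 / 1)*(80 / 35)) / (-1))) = 11 / 129472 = 0.00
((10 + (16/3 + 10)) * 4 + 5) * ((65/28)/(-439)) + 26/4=218959/36876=5.94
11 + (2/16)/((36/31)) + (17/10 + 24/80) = 3775/288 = 13.11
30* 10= 300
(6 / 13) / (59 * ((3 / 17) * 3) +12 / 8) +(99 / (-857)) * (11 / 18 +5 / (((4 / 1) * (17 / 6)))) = -7550841 / 70266287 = -0.11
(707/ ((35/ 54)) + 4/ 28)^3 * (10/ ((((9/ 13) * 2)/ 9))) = 723691538368331/ 8575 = 84395514678.52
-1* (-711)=711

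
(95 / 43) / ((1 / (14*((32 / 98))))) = 3040 / 301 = 10.10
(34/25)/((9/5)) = 34/45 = 0.76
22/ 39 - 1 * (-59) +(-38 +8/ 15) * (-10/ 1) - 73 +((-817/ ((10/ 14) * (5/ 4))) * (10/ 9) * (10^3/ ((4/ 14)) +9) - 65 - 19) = -2086906804/ 585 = -3567362.06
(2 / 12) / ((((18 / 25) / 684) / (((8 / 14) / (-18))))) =-5.03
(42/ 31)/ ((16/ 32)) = 84/ 31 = 2.71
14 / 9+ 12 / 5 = 178 / 45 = 3.96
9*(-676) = -6084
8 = 8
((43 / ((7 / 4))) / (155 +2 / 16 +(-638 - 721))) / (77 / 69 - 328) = 94944 / 1520590435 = 0.00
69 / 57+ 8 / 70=881 / 665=1.32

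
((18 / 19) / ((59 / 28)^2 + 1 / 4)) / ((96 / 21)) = 3087 / 69863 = 0.04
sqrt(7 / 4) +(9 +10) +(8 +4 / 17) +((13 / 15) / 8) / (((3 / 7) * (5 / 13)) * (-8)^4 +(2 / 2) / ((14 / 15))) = sqrt(7) / 2 +3419043611 / 125536500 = 28.56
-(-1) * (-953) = -953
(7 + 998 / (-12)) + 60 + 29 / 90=-713 / 45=-15.84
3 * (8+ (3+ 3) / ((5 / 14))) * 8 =2976 / 5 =595.20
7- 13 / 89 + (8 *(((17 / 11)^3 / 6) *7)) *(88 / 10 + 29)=775380898 / 592295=1309.11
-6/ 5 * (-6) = 36/ 5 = 7.20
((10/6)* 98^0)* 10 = 50/3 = 16.67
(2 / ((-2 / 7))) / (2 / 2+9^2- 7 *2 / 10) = -35 / 403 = -0.09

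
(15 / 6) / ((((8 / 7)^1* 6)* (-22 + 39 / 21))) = -245 / 13536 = -0.02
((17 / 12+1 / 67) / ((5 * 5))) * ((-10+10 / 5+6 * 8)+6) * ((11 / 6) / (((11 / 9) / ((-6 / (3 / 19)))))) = -150.15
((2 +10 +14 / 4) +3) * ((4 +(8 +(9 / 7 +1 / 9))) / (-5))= -15614 / 315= -49.57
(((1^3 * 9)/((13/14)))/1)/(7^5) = 18/31213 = 0.00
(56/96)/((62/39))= 91/248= 0.37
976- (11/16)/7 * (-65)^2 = 62837/112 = 561.04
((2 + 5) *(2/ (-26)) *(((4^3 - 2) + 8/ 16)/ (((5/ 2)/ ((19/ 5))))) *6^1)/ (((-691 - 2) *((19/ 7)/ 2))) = 140/ 429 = 0.33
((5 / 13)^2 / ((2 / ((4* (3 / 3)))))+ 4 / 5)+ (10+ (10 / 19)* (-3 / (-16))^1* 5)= 1488527 / 128440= 11.59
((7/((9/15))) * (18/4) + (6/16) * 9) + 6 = 495/8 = 61.88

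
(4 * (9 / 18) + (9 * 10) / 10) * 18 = 198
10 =10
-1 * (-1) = 1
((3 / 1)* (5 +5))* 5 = 150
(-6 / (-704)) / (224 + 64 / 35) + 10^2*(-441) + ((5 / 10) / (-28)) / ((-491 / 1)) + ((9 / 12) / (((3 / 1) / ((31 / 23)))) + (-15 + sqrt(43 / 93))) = -9702416834803773 / 219936324608 + sqrt(3999) / 93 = -44113.98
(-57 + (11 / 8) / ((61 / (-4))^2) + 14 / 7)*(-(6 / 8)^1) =613899 / 14884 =41.25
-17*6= -102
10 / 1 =10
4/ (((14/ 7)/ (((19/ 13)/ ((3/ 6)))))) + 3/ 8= 647/ 104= 6.22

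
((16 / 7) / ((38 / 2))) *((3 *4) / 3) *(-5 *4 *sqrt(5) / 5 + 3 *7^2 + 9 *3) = 11136 / 133- 256 *sqrt(5) / 133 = 79.43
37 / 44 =0.84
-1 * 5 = -5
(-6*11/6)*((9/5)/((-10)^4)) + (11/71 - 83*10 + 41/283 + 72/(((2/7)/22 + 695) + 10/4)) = -89527406026548319/107916489050000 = -829.60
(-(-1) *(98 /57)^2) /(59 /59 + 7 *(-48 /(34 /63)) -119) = -81634 /20452455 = -0.00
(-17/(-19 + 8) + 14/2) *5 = 470/11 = 42.73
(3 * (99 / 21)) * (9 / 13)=891 / 91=9.79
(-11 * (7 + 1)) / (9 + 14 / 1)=-88 / 23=-3.83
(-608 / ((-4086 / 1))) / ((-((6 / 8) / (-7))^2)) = -12.96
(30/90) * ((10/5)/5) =2/15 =0.13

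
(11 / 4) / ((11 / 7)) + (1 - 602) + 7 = -2369 / 4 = -592.25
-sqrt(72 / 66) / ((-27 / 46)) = 92*sqrt(33) / 297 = 1.78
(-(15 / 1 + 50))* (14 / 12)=-455 / 6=-75.83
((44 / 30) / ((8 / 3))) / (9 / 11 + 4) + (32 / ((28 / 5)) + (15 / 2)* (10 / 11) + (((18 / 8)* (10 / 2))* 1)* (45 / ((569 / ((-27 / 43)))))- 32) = -9941069829 / 499249135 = -19.91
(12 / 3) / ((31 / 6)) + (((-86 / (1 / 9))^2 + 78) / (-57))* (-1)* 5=30956746 / 589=52558.14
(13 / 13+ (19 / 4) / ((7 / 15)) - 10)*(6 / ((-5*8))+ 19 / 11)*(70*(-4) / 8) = -1041 / 16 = -65.06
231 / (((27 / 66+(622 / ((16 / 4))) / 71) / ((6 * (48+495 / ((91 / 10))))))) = 720458442 / 13195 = 54600.87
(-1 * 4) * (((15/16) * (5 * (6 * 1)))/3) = -75/2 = -37.50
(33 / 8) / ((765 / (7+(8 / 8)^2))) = 11 / 255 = 0.04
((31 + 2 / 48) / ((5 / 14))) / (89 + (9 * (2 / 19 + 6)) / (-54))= 19817 / 20060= 0.99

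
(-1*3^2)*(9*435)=-35235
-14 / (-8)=7 / 4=1.75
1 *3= 3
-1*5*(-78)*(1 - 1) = 0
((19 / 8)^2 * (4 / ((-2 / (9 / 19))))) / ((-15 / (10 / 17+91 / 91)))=1539 / 2720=0.57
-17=-17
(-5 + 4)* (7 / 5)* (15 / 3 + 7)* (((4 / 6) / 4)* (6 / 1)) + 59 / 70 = -1117 / 70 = -15.96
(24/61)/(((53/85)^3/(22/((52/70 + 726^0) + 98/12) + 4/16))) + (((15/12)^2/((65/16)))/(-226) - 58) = -2997901537874613/55524072865066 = -53.99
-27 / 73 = -0.37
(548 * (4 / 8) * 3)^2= 675684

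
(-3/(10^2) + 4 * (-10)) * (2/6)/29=-4003/8700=-0.46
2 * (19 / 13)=38 / 13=2.92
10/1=10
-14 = -14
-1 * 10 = -10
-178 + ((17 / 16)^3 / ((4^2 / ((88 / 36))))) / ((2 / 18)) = -176.35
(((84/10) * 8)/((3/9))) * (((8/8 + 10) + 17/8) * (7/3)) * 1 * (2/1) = 12348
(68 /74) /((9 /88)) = 2992 /333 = 8.98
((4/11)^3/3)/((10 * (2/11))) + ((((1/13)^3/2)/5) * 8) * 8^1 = 46768/3987555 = 0.01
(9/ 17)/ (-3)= -3/ 17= -0.18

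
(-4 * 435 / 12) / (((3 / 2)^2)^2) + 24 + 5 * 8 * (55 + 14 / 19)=3424016 / 1539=2224.83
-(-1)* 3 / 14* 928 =1392 / 7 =198.86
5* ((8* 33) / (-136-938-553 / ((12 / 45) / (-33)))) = 1760 / 89813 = 0.02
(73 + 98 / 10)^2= 171396 / 25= 6855.84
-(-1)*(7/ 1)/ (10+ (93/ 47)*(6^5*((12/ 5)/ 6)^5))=1028125/ 24610126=0.04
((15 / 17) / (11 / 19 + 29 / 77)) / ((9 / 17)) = 7315 / 4194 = 1.74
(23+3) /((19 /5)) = 130 /19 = 6.84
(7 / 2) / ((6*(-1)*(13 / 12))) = -7 / 13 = -0.54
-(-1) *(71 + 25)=96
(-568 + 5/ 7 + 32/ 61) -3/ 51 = -4114546/ 7259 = -566.82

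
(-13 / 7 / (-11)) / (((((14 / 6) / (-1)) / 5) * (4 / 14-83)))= 65 / 14861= 0.00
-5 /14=-0.36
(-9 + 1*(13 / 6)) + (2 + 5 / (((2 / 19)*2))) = 18.92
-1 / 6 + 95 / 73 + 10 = 4877 / 438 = 11.13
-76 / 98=-0.78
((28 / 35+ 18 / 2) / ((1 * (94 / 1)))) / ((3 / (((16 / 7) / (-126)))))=-0.00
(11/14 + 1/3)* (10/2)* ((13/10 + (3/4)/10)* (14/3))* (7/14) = 2585/144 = 17.95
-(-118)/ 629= 118/ 629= 0.19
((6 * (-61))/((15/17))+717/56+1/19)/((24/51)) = -36351797/42560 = -854.13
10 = 10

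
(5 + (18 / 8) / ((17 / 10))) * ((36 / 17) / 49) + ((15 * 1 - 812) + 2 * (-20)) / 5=-11833407 / 70805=-167.13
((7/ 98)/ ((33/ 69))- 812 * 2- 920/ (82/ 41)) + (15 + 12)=-316755/ 154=-2056.85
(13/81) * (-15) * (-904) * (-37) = -2174120/27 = -80522.96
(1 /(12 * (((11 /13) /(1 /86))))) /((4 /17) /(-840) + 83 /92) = 13685 /10777778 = 0.00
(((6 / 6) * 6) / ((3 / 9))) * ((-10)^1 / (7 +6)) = -180 / 13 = -13.85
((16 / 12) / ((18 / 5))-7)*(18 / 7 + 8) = -13246 / 189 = -70.08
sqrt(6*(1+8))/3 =sqrt(6) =2.45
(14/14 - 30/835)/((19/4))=644/3173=0.20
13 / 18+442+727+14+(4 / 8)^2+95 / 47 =1185.99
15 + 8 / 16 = 31 / 2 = 15.50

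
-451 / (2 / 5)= -2255 / 2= -1127.50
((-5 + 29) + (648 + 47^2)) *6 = 17286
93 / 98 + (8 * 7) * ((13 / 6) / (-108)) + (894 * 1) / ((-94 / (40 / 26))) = -71811955 / 4850118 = -14.81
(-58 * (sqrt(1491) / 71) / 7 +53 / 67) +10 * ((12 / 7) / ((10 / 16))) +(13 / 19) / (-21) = 23.68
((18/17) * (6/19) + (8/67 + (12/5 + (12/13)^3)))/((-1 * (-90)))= 432697132/10697687325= 0.04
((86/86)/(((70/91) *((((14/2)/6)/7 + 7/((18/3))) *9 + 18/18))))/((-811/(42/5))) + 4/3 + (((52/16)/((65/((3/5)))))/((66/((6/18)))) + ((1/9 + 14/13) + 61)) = 13259989813/208751400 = 63.52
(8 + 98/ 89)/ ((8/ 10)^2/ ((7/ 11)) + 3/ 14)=40500/ 5429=7.46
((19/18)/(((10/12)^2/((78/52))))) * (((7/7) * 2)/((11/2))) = 228/275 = 0.83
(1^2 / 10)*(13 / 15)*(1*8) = 52 / 75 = 0.69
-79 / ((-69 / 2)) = 158 / 69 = 2.29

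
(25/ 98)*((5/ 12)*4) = 0.43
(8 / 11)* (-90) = -720 / 11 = -65.45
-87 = -87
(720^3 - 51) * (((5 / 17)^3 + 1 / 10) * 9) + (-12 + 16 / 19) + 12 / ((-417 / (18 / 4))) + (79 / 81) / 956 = 2116963705066165363189 / 5023750712940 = 421391073.33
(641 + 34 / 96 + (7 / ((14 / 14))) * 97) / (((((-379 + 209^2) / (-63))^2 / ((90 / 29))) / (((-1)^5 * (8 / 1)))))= -8555895 / 123303476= -0.07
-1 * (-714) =714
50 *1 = 50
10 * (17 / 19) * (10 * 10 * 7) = 119000 / 19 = 6263.16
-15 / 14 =-1.07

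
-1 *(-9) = 9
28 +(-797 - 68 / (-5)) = -3777 / 5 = -755.40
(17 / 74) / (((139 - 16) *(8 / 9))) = 51 / 24272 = 0.00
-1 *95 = -95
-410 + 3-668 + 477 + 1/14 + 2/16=-33477/56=-597.80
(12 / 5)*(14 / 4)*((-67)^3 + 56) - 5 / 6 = -75778189 / 30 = -2525939.63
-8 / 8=-1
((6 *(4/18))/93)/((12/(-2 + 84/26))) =16/10881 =0.00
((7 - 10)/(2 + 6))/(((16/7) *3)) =-7/128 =-0.05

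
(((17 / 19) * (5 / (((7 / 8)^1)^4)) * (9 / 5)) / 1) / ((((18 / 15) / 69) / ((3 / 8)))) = 13512960 / 45619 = 296.21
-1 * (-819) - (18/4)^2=3195/4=798.75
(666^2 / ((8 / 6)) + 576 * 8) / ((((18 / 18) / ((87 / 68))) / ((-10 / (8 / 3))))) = -440143875 / 272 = -1618176.01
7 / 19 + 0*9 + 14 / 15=371 / 285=1.30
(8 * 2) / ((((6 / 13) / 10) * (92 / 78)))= 6760 / 23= 293.91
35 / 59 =0.59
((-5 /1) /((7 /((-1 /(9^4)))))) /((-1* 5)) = -1 /45927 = -0.00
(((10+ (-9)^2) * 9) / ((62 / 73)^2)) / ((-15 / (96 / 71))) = -34915608 / 341155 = -102.35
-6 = -6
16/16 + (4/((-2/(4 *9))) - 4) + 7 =-68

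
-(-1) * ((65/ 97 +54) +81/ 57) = 103376/ 1843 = 56.09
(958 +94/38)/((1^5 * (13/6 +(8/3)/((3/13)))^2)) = 5912676/1159171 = 5.10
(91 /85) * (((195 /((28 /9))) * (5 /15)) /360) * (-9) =-1521 /2720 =-0.56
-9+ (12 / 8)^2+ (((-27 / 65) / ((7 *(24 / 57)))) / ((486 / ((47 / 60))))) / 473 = -12551339693 / 1859457600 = -6.75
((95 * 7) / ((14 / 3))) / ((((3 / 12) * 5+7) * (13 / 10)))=13.29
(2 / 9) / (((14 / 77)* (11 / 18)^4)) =11664 / 1331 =8.76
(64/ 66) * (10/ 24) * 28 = 1120/ 99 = 11.31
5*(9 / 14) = 3.21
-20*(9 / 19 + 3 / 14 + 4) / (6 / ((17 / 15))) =-21199 / 1197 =-17.71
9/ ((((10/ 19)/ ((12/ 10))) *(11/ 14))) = 7182/ 275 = 26.12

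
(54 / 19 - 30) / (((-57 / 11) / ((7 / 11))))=1204 / 361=3.34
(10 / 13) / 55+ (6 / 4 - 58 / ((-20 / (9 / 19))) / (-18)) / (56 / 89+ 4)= 7198427 / 22388080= 0.32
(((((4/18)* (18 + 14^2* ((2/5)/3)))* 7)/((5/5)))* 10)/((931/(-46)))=-121808/3591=-33.92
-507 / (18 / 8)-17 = -727 / 3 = -242.33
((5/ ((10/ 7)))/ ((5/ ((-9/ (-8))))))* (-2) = -63/ 40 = -1.58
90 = 90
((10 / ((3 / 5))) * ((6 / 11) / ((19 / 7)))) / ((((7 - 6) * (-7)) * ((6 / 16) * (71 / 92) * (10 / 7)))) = -51520 / 44517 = -1.16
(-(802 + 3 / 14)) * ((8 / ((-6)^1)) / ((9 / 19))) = 426778 / 189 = 2258.08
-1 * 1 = -1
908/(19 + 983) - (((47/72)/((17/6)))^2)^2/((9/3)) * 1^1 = 785463814297/867677619456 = 0.91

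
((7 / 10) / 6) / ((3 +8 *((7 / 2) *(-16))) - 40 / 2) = -7 / 27900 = -0.00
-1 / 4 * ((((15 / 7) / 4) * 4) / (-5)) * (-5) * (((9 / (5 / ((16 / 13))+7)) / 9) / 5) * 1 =-4 / 413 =-0.01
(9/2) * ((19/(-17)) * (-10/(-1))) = -855/17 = -50.29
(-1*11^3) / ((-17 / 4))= 5324 / 17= 313.18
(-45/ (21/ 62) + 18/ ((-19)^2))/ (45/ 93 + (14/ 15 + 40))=-156055860/ 48667493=-3.21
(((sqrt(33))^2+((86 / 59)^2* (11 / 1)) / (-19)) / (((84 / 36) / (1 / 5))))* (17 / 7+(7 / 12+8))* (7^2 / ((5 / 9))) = 699709923 / 264556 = 2644.85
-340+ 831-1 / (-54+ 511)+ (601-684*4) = -751309 / 457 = -1644.00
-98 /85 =-1.15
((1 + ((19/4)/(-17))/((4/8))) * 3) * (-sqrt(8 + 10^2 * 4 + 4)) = -45 * sqrt(103)/17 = -26.86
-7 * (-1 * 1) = 7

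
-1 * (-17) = 17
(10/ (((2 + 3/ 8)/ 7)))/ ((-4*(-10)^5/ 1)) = 7/ 95000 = 0.00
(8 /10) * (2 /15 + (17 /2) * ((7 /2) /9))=619 /225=2.75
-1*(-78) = 78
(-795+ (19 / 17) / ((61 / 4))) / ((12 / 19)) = -15662441 / 12444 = -1258.63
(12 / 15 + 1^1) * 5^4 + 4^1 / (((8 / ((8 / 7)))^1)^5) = 18907879 / 16807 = 1125.00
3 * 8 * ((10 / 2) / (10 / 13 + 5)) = 104 / 5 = 20.80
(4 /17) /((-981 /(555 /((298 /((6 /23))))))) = -740 /6350231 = -0.00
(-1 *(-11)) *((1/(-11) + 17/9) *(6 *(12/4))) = 356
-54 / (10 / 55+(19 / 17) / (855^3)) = -297.00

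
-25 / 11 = -2.27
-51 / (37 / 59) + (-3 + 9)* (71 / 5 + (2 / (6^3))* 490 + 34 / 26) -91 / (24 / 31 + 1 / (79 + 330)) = -16673293337 / 213138315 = -78.23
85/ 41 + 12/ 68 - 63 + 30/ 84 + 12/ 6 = -569801/ 9758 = -58.39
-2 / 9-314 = -2828 / 9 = -314.22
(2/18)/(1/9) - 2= -1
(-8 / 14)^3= -0.19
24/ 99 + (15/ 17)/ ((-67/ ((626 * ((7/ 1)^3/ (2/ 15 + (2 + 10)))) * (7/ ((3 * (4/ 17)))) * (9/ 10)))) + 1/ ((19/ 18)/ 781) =-5853790667/ 4368936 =-1339.87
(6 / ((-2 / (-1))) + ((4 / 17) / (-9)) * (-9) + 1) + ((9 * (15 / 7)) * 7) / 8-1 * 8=1783 / 136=13.11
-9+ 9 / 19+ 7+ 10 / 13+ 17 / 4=3.49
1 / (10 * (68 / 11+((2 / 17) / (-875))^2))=486784375 / 30092125088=0.02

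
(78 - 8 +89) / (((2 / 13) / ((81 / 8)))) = 167427 / 16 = 10464.19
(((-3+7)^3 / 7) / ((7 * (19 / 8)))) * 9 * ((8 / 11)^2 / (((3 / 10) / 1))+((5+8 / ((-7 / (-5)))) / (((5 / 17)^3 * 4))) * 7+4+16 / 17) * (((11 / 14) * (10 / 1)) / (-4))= -1258721952 / 174097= -7230.00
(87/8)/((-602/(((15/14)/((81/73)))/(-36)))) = 10585/21845376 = 0.00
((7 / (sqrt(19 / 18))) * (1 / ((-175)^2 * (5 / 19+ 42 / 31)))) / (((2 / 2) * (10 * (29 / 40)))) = 372 * sqrt(38) / 120911875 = 0.00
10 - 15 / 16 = 145 / 16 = 9.06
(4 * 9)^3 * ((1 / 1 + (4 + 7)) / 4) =139968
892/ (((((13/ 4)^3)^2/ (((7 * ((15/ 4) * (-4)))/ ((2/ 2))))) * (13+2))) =-25575424/ 4826809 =-5.30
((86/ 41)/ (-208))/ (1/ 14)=-301/ 2132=-0.14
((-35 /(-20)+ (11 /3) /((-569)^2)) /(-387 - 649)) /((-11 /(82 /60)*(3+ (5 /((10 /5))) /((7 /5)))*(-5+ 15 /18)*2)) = -11150401 /2118873290160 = -0.00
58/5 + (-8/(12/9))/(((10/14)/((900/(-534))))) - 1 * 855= -369013/445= -829.24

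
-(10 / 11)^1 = -10 / 11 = -0.91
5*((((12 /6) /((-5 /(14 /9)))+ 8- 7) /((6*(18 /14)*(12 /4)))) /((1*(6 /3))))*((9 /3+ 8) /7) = 187 /2916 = 0.06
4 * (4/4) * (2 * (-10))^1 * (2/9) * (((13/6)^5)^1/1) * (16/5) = -5940688/2187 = -2716.36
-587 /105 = -5.59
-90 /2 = -45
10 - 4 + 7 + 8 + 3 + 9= 33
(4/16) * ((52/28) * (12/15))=13/35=0.37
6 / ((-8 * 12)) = -1 / 16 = -0.06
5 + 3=8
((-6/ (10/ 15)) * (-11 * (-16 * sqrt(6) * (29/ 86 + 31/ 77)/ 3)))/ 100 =-29394 * sqrt(6)/ 7525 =-9.57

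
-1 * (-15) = 15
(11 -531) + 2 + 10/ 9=-4652/ 9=-516.89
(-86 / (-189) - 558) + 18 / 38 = -2000443 / 3591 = -557.07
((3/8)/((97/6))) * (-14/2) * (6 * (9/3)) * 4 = -1134/97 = -11.69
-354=-354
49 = 49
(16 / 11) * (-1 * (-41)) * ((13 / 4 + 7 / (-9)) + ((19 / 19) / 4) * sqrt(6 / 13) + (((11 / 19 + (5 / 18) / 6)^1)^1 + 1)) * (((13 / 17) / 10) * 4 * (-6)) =-71703424 / 159885- 1968 * sqrt(78) / 935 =-467.06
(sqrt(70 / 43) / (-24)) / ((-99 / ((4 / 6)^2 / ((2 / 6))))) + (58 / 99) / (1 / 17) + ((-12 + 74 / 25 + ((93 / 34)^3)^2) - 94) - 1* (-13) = sqrt(3010) / 76626 + 1295122013589491 / 3823390929600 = 338.74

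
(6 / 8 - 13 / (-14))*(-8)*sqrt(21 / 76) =-47*sqrt(399) / 133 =-7.06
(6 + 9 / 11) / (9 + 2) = 75 / 121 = 0.62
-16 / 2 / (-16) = 0.50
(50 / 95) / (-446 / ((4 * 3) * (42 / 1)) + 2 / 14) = -0.71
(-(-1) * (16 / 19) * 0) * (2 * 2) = 0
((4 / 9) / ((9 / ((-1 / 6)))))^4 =16 / 3486784401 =0.00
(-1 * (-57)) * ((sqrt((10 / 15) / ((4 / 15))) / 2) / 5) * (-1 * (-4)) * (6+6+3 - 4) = 627 * sqrt(10) / 5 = 396.55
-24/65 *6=-144/65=-2.22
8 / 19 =0.42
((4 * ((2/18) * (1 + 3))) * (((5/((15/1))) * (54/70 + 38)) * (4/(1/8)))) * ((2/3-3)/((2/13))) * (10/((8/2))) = -2258048/81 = -27877.14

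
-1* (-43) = 43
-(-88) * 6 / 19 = 528 / 19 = 27.79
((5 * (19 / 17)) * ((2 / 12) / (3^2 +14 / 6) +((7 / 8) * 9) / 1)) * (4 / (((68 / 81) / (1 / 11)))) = 8256735 / 432344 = 19.10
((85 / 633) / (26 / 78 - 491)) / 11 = -85 / 3416512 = -0.00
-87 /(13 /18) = -1566 /13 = -120.46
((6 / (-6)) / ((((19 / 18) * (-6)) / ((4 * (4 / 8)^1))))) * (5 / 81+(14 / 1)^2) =31762 / 513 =61.91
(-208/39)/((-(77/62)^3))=3813248/1369599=2.78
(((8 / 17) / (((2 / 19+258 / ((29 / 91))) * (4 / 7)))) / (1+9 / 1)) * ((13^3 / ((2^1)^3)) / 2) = 8473829 / 606750400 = 0.01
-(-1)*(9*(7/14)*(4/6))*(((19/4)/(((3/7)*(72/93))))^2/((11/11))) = 16999129/27648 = 614.84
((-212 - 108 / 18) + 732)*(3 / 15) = 514 / 5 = 102.80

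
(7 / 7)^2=1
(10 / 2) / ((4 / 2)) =5 / 2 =2.50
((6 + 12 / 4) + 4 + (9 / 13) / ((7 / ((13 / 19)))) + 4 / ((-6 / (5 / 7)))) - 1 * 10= 1034 / 399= 2.59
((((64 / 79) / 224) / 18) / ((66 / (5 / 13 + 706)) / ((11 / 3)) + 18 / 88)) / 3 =0.00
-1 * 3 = -3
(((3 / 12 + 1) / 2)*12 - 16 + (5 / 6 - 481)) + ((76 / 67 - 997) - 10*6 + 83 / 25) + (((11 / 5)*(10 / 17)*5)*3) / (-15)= -131768614 / 85425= -1542.51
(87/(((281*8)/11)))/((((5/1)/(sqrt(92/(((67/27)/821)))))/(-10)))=-2871*sqrt(3795483)/37654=-148.54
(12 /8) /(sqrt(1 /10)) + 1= 1 + 3 * sqrt(10) /2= 5.74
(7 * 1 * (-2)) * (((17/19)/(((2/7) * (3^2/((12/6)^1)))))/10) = -833/855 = -0.97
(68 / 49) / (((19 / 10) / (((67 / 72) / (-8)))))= -5695 / 67032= -0.08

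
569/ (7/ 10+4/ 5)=1138/ 3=379.33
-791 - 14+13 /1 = -792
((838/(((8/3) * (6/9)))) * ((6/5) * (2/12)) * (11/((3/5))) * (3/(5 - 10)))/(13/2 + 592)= -4609/2660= -1.73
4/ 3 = 1.33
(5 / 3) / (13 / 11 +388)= 55 / 12843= 0.00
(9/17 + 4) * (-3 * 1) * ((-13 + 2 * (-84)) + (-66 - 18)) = 61215/17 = 3600.88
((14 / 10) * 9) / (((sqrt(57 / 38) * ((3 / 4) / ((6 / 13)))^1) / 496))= 83328 * sqrt(6) / 65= 3140.17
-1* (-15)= 15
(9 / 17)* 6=54 / 17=3.18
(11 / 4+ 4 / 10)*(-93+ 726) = 39879 / 20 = 1993.95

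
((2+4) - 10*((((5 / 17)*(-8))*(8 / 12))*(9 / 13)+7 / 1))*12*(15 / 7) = -2113920 / 1547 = -1366.46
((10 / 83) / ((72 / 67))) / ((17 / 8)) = 670 / 12699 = 0.05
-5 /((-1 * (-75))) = -0.07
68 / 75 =0.91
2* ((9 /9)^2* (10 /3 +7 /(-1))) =-7.33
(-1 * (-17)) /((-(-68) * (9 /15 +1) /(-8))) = -5 /4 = -1.25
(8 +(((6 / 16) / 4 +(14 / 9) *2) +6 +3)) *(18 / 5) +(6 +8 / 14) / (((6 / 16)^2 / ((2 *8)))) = 4134917 / 5040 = 820.42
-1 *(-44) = 44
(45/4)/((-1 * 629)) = -45/2516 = -0.02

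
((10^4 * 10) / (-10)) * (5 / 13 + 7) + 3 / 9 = -2879987 / 39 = -73845.82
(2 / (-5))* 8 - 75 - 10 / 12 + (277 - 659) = -13831 / 30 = -461.03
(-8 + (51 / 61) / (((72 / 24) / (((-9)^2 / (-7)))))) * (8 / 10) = -19172 / 2135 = -8.98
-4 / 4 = -1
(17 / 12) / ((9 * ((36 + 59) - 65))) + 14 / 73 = 46601 / 236520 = 0.20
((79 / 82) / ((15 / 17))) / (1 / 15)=1343 / 82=16.38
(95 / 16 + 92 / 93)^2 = 106234249 / 2214144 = 47.98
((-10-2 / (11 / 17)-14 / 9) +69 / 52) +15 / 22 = -65059 / 5148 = -12.64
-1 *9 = -9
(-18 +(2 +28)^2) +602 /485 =428372 /485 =883.24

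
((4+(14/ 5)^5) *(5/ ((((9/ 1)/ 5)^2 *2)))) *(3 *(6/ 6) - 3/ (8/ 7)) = 137581/ 2700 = 50.96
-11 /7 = -1.57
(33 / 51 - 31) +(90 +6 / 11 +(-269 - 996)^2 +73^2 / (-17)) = 299194712 / 187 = 1599971.72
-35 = -35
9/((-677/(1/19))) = -9/12863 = -0.00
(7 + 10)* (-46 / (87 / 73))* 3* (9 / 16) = -256887 / 232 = -1107.27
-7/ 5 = -1.40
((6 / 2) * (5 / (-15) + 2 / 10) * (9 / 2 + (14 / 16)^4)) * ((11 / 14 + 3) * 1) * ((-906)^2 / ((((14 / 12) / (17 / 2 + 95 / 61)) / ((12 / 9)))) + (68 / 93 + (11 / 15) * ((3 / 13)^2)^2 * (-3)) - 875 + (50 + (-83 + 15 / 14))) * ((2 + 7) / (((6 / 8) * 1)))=-118141716120179306158957 / 135497405388800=-871911279.64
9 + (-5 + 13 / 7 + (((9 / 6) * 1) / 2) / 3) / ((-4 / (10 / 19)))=9981 / 1064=9.38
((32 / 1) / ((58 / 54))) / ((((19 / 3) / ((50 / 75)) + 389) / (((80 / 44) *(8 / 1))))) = 276480 / 254243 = 1.09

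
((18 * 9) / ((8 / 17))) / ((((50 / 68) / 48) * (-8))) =-70227 / 25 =-2809.08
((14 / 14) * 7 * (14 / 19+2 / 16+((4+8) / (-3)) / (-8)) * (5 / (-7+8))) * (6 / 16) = 21735 / 1216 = 17.87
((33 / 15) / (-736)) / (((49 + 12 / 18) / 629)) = -20757 / 548320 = -0.04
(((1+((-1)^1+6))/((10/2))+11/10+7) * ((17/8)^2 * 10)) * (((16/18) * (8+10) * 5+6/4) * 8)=4380951/16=273809.44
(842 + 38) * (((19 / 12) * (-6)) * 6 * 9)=-451440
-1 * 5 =-5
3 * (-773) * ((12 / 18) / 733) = -1546 / 733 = -2.11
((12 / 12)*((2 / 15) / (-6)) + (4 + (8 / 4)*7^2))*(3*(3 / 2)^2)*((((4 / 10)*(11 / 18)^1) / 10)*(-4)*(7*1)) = -353353 / 750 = -471.14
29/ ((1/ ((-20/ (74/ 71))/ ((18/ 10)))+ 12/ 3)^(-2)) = 5576516981/ 12602500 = 442.49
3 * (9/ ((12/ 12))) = 27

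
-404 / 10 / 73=-0.55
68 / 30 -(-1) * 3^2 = 169 / 15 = 11.27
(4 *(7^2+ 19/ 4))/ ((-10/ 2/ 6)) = -258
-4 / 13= -0.31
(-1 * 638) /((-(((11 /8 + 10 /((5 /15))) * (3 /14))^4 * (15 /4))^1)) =401562140672 /4822488091215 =0.08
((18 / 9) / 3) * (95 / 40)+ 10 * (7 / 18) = 197 / 36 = 5.47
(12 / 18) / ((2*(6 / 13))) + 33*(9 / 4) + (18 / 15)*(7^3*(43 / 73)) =4170919 / 13140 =317.42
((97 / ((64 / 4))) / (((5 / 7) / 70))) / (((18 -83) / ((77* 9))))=-3293829 / 520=-6334.29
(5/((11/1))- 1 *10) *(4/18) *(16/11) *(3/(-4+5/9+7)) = -315/121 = -2.60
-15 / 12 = -5 / 4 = -1.25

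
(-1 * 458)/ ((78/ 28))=-6412/ 39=-164.41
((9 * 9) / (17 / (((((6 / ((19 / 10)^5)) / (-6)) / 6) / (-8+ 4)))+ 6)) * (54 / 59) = 6075000 / 828334099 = 0.01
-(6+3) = -9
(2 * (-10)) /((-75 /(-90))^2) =-144 /5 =-28.80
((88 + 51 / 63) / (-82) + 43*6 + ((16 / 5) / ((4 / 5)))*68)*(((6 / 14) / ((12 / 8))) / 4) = 910795 / 24108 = 37.78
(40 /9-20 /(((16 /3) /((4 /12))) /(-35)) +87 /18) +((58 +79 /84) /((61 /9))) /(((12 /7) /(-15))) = -202589 /8784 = -23.06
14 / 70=1 / 5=0.20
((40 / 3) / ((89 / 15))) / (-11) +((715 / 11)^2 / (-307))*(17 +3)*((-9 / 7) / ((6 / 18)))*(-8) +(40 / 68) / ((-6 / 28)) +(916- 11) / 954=-289862973121985 / 34120579878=-8495.25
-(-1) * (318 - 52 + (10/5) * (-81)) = 104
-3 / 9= -1 / 3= -0.33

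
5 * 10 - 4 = 46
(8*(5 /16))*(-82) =-205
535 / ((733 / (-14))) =-7490 / 733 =-10.22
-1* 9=-9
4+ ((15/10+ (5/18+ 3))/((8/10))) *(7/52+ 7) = 87253/1872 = 46.61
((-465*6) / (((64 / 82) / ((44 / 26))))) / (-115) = 125829 / 2392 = 52.60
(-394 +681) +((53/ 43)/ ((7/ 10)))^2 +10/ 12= 158153327/ 543606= 290.93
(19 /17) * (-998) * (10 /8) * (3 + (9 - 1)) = -15336.91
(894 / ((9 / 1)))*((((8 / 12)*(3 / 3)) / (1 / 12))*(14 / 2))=16688 / 3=5562.67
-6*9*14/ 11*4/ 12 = -22.91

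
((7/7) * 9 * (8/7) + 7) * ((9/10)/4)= 1089/280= 3.89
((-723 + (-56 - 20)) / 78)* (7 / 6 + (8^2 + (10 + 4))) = -379525 / 468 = -810.95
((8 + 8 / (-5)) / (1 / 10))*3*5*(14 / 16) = 840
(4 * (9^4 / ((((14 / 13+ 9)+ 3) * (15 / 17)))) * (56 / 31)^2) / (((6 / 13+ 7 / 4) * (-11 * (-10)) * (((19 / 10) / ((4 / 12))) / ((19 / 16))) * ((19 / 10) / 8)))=3090866688 / 115488175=26.76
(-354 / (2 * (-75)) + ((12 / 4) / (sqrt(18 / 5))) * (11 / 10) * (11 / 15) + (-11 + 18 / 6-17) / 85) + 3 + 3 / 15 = 6.54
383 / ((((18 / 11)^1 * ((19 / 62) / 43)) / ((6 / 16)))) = 5615929 / 456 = 12315.63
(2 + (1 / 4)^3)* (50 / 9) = 1075 / 96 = 11.20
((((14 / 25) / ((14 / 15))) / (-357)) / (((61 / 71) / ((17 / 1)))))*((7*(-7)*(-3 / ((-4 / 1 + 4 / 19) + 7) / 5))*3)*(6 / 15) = -169974 / 465125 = -0.37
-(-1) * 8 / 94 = 4 / 47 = 0.09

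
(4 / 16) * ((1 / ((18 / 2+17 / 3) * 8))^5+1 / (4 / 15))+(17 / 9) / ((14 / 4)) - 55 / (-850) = 178478427640421137 / 115753140816445440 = 1.54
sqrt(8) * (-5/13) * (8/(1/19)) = -1520 * sqrt(2)/13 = -165.35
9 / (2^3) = 9 / 8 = 1.12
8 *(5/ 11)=40/ 11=3.64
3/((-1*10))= -3/10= -0.30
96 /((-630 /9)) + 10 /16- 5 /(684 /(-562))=3.36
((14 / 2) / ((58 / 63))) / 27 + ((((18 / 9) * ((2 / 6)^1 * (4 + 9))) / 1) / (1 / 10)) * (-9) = -135671 / 174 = -779.72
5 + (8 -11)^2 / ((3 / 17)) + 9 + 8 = 73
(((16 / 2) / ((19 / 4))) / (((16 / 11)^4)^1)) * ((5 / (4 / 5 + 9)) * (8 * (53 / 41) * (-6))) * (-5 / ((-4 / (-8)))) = 290989875 / 2442944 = 119.11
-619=-619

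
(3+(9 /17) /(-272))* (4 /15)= 4621 /5780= 0.80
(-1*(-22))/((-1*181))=-22/181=-0.12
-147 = -147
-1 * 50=-50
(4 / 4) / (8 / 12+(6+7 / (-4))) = 12 / 59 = 0.20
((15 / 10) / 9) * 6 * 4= 4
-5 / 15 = -1 / 3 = -0.33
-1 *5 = -5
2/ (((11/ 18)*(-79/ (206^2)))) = -1527696/ 869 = -1757.99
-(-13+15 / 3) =8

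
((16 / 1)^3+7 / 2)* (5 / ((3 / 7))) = 95655 / 2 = 47827.50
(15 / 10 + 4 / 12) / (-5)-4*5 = -611 / 30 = -20.37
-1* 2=-2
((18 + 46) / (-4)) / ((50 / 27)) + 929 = 23009 / 25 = 920.36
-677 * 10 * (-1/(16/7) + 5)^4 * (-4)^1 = 96128045785/8192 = 11734380.59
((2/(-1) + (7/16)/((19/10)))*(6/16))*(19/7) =-1.80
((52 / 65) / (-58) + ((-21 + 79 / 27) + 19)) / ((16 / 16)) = 3571 / 3915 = 0.91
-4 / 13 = -0.31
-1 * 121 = -121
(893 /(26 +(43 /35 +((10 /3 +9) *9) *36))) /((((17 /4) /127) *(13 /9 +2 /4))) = 8165592 /2393821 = 3.41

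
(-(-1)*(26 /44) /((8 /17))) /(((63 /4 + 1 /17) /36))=33813 /11825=2.86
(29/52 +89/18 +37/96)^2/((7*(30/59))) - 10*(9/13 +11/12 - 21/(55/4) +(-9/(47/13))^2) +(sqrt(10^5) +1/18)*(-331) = -33100*sqrt(10) - 729962975101193/10218363217920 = -104742.83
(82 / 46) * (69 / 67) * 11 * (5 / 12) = 2255 / 268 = 8.41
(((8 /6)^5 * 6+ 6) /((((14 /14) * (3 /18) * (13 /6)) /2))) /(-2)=-10136 /117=-86.63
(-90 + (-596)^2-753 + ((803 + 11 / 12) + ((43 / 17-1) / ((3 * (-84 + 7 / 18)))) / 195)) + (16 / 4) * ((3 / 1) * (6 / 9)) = 355184.92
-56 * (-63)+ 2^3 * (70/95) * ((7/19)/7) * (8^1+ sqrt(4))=1274728/361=3531.10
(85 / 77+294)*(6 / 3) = 45446 / 77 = 590.21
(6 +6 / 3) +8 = 16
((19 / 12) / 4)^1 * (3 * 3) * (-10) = -285 / 8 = -35.62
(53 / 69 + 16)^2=281.17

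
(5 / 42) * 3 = 5 / 14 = 0.36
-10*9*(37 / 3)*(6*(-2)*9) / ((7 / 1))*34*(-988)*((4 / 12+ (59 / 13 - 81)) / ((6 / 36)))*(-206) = -378919239701760 / 7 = -54131319957394.29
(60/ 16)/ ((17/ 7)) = 105/ 68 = 1.54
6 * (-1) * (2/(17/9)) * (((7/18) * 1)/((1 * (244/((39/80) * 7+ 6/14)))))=-6453/165920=-0.04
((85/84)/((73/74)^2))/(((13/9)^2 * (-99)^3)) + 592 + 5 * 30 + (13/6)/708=79345075786085699/106933623444648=742.00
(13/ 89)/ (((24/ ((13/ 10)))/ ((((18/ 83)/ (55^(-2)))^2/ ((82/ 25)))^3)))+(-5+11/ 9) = 645156848206317621045640169468227/ 36097958071689688098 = 17872391754820.35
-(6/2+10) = -13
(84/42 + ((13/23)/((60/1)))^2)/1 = 3808969/1904400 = 2.00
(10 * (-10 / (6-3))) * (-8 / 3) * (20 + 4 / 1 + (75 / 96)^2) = 630025 / 288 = 2187.59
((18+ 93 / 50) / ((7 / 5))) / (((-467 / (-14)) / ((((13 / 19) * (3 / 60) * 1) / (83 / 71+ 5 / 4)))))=305513 / 50797925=0.01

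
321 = 321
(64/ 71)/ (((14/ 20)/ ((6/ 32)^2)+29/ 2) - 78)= -5760/ 278533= -0.02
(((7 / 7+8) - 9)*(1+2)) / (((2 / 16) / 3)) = 0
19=19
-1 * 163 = -163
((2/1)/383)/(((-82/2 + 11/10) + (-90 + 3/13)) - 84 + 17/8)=-1040/42131149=-0.00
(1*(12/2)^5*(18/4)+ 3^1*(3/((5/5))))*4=140004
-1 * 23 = -23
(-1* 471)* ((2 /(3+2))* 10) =-1884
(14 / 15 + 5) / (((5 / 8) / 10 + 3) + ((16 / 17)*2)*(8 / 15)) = 24208 / 16591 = 1.46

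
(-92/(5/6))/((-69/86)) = 688/5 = 137.60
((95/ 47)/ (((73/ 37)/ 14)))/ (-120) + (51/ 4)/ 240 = -0.07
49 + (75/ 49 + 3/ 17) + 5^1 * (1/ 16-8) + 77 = 1173125/ 13328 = 88.02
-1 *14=-14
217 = 217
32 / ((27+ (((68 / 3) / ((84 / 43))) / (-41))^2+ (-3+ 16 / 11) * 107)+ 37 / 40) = -93940197120 / 403234024657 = -0.23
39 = 39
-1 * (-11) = 11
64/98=32/49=0.65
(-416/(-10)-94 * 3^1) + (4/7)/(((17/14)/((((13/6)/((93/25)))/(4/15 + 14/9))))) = -25955364/108035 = -240.25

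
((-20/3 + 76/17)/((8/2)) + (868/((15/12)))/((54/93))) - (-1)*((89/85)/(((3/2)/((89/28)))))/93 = 132293363/110670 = 1195.39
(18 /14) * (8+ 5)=117 /7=16.71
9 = 9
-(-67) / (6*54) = 67 / 324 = 0.21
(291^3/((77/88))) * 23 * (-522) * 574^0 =-2366831240208/7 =-338118748601.14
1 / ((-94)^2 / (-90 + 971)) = 881 / 8836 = 0.10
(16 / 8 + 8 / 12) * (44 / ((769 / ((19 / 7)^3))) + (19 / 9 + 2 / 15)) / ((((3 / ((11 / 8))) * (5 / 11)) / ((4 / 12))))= 4866775727 / 1602384525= 3.04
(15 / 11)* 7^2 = 735 / 11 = 66.82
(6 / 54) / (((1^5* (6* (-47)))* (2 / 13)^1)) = -13 / 5076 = -0.00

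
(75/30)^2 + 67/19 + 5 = 1123/76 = 14.78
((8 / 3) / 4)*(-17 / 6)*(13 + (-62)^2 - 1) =-65552 / 9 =-7283.56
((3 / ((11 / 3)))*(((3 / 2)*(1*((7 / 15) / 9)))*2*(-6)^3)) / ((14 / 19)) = -2052 / 55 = -37.31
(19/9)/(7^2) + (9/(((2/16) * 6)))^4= 9144595/441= 20736.04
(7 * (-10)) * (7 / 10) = -49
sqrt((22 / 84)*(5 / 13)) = sqrt(30030) / 546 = 0.32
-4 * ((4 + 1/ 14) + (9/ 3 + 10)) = -478/ 7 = -68.29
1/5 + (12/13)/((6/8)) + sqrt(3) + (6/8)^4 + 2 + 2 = sqrt(3) + 95633/16640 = 7.48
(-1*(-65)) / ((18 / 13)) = 845 / 18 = 46.94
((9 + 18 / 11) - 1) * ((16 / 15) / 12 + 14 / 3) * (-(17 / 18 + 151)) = -6963.05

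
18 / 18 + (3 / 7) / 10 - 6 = -347 / 70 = -4.96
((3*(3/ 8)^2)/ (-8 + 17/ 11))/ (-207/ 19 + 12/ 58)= 54549/ 8919872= 0.01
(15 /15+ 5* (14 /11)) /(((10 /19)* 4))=1539 /440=3.50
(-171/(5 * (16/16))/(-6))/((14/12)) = 4.89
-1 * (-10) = 10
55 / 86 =0.64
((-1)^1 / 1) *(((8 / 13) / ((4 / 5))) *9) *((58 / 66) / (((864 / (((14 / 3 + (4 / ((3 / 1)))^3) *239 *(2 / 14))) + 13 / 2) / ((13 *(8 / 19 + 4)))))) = -6022800 / 173899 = -34.63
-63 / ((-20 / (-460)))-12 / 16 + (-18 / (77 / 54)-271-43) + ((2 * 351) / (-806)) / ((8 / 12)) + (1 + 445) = -12714879 / 9548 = -1331.68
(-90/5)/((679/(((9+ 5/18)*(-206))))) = 34402/679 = 50.67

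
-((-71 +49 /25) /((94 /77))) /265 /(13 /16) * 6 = 6379296 /4047875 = 1.58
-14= -14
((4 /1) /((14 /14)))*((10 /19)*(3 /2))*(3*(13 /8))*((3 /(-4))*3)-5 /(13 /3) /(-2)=-67305 /1976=-34.06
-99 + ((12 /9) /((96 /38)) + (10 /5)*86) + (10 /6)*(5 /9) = 74.45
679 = 679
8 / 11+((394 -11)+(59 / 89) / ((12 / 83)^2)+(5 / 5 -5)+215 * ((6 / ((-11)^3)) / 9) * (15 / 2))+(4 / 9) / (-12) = 21012004715 / 51174288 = 410.60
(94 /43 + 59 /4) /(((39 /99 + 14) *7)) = 96129 /571900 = 0.17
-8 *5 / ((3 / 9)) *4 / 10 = -48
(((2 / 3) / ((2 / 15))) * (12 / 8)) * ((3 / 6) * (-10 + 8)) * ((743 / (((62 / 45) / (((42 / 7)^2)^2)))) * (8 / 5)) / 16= -16249410 / 31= -524174.52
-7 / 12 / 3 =-7 / 36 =-0.19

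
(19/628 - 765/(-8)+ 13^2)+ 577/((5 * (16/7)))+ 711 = 12888353/12560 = 1026.14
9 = 9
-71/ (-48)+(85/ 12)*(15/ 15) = 8.56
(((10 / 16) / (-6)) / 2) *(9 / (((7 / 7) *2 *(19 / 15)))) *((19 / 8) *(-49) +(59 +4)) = 96075 / 9728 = 9.88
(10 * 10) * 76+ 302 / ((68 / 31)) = 263081 / 34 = 7737.68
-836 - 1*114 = -950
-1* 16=-16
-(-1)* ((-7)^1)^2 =49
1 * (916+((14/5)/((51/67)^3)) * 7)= 637016354/663255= 960.44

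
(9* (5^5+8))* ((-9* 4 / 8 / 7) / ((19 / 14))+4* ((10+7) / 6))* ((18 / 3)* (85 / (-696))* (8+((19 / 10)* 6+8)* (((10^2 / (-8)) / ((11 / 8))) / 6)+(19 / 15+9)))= 15132568581 / 6061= 2496711.53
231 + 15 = 246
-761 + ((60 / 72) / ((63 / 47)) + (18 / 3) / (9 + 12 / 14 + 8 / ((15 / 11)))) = -474297233 / 624078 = -760.00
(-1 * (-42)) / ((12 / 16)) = 56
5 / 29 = 0.17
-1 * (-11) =11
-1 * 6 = -6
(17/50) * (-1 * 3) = -51/50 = -1.02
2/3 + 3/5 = 1.27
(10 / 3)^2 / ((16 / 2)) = 25 / 18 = 1.39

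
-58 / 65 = -0.89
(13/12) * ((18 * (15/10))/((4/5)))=585/16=36.56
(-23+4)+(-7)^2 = 30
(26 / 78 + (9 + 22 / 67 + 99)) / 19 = 21841 / 3819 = 5.72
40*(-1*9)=-360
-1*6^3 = -216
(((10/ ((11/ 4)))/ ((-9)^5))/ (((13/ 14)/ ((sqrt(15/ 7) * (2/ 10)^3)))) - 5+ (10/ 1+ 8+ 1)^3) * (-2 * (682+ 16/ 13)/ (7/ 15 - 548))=17105.31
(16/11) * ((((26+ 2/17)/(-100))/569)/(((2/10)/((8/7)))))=-14208/3724105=-0.00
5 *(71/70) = 71/14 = 5.07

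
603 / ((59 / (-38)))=-22914 / 59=-388.37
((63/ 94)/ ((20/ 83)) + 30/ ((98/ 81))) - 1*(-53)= 80.58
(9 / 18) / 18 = 1 / 36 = 0.03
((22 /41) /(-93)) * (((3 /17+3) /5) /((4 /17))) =-99 /6355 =-0.02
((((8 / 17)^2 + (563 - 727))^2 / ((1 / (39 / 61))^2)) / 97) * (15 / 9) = 5679206697840 / 30145819177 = 188.39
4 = 4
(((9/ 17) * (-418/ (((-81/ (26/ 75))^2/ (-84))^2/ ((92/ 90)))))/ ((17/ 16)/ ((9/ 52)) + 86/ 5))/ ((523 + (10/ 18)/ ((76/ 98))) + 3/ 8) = -4188390320930816/ 95664831966237055078125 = -0.00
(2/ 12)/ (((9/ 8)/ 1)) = 4/ 27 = 0.15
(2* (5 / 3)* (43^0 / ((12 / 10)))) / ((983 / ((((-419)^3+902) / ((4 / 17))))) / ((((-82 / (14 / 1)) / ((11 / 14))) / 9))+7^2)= 85451220715 / 1507359650193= 0.06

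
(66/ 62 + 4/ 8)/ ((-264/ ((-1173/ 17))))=2231/ 5456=0.41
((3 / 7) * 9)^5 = 14348907 / 16807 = 853.75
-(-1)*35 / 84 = 5 / 12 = 0.42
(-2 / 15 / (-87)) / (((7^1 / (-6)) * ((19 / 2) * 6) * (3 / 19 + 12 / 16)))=-16 / 630315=-0.00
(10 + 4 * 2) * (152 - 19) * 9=21546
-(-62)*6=372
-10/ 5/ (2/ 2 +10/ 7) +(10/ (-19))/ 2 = -351/ 323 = -1.09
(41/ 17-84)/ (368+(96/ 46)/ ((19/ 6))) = -606119/ 2738768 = -0.22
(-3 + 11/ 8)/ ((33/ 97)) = -1261/ 264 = -4.78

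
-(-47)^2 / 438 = -2209 / 438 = -5.04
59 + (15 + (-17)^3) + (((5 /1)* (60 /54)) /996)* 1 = -4838.99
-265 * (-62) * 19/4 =156085/2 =78042.50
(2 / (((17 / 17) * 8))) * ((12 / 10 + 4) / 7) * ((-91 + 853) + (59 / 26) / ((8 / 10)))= 79543 / 560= 142.04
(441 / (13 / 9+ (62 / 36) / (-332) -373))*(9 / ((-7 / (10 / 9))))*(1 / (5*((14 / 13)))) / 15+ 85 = 314641013 / 3700745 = 85.02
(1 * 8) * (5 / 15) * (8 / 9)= 64 / 27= 2.37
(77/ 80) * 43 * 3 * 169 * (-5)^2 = 524586.56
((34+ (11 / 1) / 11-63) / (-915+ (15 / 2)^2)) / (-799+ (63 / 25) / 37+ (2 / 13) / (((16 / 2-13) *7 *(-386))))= -363905360 / 8916756821277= -0.00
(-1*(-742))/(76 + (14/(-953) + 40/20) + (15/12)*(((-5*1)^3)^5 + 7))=-1414252/72708129717495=-0.00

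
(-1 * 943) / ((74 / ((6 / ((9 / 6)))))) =-1886 / 37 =-50.97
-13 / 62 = -0.21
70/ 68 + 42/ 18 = 343/ 102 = 3.36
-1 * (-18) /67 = 18 /67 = 0.27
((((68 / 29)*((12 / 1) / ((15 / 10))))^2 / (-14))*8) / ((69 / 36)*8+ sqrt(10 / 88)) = -7187693568 / 547838333+ 21307392*sqrt(55) / 547838333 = -12.83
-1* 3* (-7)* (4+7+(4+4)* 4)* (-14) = -12642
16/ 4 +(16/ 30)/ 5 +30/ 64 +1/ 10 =4.68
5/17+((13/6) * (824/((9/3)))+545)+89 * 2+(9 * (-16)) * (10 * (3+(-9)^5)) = 13009216436/153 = 85027558.41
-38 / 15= -2.53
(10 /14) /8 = 0.09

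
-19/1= -19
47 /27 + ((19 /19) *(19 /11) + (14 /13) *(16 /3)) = 35566 /3861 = 9.21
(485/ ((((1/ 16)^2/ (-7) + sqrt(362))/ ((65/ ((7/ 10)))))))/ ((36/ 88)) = 1775488000/ 10462298103 + 3181674496000 * sqrt(362)/ 10462298103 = 5786.23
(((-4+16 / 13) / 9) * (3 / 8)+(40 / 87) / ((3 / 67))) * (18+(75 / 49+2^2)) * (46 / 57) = 1827079543 / 9476649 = 192.80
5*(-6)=-30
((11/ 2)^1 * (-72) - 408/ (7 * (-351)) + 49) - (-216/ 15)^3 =2639.15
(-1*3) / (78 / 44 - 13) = 66 / 247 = 0.27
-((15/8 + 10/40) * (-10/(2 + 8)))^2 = -289/64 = -4.52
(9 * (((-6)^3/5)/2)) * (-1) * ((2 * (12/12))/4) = 486/5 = 97.20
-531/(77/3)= -1593/77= -20.69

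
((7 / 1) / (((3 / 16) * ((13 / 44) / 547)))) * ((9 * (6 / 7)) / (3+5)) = 866448 / 13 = 66649.85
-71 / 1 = -71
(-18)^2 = 324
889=889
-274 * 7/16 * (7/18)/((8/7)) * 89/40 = -4182199/46080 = -90.76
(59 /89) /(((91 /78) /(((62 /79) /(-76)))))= -5487 /935123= -0.01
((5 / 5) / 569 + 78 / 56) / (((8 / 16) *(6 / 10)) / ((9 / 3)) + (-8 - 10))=-111095 / 1425914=-0.08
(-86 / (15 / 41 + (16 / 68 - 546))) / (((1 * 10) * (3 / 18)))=179826 / 1900715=0.09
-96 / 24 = -4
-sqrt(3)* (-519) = 519* sqrt(3) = 898.93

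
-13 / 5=-2.60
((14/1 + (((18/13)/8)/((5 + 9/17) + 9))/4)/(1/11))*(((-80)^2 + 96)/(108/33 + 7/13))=35342079542/134615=262541.91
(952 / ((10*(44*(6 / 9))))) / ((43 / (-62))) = -11067 / 2365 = -4.68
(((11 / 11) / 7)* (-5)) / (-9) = 5 / 63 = 0.08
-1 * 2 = -2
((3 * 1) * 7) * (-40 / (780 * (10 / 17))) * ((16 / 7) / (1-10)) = 272 / 585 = 0.46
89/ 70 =1.27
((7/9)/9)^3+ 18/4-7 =-2656519/1062882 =-2.50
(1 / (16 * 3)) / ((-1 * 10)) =-1 / 480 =-0.00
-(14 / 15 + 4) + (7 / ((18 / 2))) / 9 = -1963 / 405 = -4.85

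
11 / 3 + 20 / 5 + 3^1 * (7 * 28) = 1787 / 3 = 595.67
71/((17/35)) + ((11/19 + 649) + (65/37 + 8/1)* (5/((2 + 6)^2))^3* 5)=2493081453387/3132882944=795.78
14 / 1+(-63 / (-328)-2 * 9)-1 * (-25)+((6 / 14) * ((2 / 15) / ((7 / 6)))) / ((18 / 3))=1703651 / 80360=21.20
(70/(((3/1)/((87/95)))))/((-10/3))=-609/95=-6.41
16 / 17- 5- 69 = -1242 / 17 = -73.06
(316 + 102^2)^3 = 1231925248000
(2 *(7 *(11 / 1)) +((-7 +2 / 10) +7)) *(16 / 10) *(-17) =-104856 / 25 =-4194.24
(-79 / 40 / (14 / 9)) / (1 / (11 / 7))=-7821 / 3920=-2.00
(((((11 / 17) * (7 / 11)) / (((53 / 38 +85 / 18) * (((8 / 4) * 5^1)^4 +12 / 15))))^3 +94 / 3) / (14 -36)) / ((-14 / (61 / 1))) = 1843168173892421218065741989 / 297015589933135191649327104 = 6.21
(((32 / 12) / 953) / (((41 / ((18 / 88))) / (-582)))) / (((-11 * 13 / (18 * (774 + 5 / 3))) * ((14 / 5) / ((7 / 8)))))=0.25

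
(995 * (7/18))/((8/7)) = 48755/144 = 338.58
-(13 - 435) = 422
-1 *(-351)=351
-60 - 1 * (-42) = -18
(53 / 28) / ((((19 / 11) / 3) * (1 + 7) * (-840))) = -583 / 1191680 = -0.00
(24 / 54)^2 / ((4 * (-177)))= -4 / 14337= -0.00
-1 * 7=-7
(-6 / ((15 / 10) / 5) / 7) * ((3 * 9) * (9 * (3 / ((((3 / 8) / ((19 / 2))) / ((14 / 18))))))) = -41040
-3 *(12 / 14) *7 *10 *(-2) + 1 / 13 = 4681 / 13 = 360.08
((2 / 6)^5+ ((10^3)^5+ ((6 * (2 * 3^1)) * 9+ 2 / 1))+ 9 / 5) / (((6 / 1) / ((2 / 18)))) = 607500000000199141 / 32805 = 18518518518524.59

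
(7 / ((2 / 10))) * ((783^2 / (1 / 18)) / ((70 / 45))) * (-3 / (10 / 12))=-893883762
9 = 9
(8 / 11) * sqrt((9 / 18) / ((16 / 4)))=2 * sqrt(2) / 11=0.26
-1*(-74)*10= 740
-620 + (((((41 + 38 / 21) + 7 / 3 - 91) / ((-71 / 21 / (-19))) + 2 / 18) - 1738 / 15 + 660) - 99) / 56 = -110331209 / 178920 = -616.65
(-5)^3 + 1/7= -874/7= -124.86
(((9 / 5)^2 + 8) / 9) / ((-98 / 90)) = -281 / 245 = -1.15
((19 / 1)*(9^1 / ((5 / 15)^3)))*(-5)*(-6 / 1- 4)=230850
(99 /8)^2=9801 /64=153.14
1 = 1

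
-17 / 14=-1.21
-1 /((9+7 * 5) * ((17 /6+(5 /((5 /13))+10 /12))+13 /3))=-1 /924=-0.00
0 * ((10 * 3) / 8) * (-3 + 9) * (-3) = 0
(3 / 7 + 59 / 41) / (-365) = -536 / 104755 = -0.01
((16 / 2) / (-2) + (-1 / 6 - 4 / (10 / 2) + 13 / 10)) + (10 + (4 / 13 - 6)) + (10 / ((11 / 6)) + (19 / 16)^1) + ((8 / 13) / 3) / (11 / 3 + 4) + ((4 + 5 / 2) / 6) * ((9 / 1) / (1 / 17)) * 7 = 184325005 / 157872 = 1167.56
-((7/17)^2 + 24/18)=-1303/867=-1.50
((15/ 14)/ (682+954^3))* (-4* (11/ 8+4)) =-645/ 24311037688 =-0.00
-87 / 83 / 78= -29 / 2158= -0.01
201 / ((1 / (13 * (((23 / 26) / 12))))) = 1541 / 8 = 192.62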